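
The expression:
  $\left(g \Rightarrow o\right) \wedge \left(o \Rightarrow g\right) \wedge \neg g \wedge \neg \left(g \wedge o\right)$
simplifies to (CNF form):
$\neg g \wedge \neg o$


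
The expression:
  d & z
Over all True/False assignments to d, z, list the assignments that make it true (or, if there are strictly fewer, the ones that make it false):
is true only for:
  d=True, z=True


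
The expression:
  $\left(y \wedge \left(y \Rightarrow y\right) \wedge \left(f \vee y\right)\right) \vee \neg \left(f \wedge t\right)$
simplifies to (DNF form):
$y \vee \neg f \vee \neg t$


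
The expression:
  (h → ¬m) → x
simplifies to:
x ∨ (h ∧ m)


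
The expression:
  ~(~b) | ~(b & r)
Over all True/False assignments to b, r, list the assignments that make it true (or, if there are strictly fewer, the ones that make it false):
is always true.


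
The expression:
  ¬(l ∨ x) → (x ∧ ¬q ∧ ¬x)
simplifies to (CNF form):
l ∨ x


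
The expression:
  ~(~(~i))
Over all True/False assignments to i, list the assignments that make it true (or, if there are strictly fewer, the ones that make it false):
is true only for:
  i=False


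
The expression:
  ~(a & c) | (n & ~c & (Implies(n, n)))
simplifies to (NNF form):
~a | ~c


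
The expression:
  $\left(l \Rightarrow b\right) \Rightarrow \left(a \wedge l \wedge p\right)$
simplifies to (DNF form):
$\left(l \wedge \neg b\right) \vee \left(a \wedge l \wedge p\right)$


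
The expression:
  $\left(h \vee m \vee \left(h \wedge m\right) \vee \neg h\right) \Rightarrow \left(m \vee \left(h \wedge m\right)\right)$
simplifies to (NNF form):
$m$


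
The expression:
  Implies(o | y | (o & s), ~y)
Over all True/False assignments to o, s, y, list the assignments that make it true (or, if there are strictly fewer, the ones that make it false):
is true only for:
  o=False, s=False, y=False;
  o=False, s=True, y=False;
  o=True, s=False, y=False;
  o=True, s=True, y=False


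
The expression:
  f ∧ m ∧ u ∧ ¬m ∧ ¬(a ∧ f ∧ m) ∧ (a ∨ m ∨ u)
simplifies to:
False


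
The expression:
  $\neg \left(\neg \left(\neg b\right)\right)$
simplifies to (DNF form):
$\neg b$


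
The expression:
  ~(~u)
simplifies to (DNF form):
u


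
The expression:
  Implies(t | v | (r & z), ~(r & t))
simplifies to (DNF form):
~r | ~t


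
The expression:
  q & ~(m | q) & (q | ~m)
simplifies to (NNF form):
False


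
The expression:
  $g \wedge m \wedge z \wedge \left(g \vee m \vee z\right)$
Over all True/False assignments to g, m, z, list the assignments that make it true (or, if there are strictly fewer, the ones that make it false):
is true only for:
  g=True, m=True, z=True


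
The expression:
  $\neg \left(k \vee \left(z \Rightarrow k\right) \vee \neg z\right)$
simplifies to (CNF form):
$z \wedge \neg k$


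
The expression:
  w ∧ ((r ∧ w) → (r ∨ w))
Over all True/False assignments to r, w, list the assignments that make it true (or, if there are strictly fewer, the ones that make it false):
is true only for:
  r=False, w=True;
  r=True, w=True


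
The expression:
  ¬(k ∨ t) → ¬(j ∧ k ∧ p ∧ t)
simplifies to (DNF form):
True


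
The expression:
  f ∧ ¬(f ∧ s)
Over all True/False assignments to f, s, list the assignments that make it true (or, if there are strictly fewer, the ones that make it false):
is true only for:
  f=True, s=False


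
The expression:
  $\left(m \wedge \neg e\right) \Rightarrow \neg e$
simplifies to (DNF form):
$\text{True}$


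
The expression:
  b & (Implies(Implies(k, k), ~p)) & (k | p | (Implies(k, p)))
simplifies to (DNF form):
b & ~p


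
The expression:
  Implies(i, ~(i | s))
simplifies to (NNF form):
~i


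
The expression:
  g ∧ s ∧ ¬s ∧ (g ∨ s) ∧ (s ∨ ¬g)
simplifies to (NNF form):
False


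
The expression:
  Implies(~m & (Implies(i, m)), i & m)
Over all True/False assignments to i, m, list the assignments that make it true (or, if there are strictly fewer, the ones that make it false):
is false only for:
  i=False, m=False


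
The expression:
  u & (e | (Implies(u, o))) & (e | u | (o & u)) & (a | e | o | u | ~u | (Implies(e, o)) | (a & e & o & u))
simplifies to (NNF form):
u & (e | o)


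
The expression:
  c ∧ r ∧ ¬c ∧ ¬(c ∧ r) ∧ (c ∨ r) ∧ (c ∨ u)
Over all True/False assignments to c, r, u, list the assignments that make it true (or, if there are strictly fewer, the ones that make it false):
is never true.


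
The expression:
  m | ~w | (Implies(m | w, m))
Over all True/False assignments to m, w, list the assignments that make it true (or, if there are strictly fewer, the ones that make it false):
is false only for:
  m=False, w=True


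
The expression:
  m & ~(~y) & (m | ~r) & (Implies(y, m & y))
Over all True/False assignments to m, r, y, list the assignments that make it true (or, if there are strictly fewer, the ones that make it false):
is true only for:
  m=True, r=False, y=True;
  m=True, r=True, y=True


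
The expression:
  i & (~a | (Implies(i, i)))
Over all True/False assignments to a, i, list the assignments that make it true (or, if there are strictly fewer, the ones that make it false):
is true only for:
  a=False, i=True;
  a=True, i=True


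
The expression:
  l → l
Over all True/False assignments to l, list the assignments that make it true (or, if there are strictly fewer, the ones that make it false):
is always true.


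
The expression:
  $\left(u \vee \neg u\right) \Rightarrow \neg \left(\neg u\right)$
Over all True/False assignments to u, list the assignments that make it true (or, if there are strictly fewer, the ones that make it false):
is true only for:
  u=True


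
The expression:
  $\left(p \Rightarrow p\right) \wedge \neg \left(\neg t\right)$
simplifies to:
$t$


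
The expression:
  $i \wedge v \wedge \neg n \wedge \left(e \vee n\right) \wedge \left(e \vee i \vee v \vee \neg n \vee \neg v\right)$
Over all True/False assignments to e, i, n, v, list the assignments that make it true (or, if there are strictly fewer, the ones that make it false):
is true only for:
  e=True, i=True, n=False, v=True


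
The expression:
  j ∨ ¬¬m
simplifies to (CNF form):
j ∨ m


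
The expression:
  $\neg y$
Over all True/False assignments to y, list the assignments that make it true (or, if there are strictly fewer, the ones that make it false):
is true only for:
  y=False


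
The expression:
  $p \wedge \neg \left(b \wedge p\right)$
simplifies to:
$p \wedge \neg b$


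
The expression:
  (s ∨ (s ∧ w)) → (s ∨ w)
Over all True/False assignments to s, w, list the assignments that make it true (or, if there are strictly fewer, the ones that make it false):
is always true.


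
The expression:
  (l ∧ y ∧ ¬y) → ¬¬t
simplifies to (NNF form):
True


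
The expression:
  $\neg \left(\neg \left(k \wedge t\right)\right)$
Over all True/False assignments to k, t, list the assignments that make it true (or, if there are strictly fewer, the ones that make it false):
is true only for:
  k=True, t=True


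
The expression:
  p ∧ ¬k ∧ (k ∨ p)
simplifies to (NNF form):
p ∧ ¬k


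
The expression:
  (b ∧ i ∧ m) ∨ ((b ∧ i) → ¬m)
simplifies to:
True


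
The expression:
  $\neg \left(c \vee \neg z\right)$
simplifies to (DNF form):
$z \wedge \neg c$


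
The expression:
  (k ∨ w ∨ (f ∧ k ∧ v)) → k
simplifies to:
k ∨ ¬w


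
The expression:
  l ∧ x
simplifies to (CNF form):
l ∧ x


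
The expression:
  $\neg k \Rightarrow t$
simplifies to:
$k \vee t$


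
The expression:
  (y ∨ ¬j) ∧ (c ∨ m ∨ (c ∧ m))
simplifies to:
(c ∨ m) ∧ (y ∨ ¬j)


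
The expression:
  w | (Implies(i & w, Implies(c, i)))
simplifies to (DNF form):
True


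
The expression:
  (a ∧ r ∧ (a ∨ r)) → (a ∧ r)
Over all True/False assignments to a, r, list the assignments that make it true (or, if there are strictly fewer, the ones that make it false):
is always true.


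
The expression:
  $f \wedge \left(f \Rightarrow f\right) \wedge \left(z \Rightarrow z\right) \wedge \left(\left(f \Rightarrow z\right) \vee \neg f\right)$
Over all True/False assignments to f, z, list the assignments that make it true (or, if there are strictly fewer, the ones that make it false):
is true only for:
  f=True, z=True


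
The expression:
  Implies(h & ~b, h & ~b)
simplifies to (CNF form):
True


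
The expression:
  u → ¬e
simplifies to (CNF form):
¬e ∨ ¬u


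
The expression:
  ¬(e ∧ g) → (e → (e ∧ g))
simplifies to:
g ∨ ¬e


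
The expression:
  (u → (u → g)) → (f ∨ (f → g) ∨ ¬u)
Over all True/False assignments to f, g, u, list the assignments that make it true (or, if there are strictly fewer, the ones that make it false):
is always true.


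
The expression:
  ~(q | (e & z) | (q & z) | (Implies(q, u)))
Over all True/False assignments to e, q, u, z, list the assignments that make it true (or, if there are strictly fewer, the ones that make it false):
is never true.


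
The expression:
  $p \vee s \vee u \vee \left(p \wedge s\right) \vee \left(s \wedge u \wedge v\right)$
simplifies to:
$p \vee s \vee u$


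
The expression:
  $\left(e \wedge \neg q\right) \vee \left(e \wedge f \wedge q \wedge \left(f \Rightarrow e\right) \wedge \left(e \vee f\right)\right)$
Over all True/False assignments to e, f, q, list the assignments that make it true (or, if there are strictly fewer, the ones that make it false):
is true only for:
  e=True, f=False, q=False;
  e=True, f=True, q=False;
  e=True, f=True, q=True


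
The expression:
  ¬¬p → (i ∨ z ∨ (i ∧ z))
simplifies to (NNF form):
i ∨ z ∨ ¬p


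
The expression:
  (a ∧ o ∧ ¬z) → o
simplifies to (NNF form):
True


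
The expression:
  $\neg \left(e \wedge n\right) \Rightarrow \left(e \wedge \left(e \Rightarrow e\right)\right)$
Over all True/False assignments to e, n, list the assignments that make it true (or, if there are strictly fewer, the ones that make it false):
is true only for:
  e=True, n=False;
  e=True, n=True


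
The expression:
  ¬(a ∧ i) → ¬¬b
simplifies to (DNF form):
b ∨ (a ∧ i)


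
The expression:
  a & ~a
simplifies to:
False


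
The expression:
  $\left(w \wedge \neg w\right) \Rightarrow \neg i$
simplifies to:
$\text{True}$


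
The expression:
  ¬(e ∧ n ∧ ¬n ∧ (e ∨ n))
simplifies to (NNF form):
True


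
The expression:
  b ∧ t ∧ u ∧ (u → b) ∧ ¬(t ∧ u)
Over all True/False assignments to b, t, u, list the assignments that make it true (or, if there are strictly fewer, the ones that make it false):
is never true.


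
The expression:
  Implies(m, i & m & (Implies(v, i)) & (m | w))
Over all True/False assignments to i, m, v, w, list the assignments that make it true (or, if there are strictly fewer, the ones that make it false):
is false only for:
  i=False, m=True, v=False, w=False;
  i=False, m=True, v=False, w=True;
  i=False, m=True, v=True, w=False;
  i=False, m=True, v=True, w=True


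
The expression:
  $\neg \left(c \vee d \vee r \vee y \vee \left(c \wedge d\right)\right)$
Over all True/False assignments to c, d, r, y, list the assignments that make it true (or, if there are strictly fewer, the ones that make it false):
is true only for:
  c=False, d=False, r=False, y=False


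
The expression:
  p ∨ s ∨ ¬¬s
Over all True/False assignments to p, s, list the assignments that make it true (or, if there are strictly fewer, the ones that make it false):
is false only for:
  p=False, s=False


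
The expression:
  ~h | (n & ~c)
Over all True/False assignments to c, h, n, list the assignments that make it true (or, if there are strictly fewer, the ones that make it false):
is false only for:
  c=False, h=True, n=False;
  c=True, h=True, n=False;
  c=True, h=True, n=True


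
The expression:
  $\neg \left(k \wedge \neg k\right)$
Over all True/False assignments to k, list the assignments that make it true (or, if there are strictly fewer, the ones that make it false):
is always true.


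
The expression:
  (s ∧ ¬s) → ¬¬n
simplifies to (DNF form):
True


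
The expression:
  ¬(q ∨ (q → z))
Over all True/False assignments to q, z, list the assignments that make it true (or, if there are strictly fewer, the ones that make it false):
is never true.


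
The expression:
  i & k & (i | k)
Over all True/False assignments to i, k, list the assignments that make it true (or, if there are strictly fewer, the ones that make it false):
is true only for:
  i=True, k=True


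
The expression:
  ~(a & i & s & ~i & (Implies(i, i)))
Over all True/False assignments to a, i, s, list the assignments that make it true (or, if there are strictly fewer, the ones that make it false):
is always true.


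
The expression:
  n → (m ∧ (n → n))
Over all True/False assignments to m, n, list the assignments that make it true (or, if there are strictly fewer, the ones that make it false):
is false only for:
  m=False, n=True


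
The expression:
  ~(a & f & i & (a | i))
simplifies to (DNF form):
~a | ~f | ~i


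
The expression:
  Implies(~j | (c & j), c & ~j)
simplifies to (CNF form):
(c | j) & (~c | ~j)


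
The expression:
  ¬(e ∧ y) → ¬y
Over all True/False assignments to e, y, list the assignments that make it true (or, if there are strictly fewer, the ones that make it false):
is false only for:
  e=False, y=True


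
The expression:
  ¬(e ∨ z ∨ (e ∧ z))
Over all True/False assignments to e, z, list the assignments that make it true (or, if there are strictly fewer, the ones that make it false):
is true only for:
  e=False, z=False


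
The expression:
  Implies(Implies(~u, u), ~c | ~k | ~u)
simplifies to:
~c | ~k | ~u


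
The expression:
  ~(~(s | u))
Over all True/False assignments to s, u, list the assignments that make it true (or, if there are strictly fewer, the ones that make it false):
is false only for:
  s=False, u=False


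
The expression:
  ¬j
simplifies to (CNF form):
¬j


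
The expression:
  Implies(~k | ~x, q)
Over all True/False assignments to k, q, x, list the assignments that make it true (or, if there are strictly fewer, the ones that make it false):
is false only for:
  k=False, q=False, x=False;
  k=False, q=False, x=True;
  k=True, q=False, x=False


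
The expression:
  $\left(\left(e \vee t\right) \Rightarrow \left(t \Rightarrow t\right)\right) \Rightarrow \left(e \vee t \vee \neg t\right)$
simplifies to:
$\text{True}$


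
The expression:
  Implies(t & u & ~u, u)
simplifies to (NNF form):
True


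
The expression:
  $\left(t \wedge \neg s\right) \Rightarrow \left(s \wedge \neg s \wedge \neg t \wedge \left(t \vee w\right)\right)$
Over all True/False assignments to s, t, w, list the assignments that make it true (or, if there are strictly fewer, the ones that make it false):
is false only for:
  s=False, t=True, w=False;
  s=False, t=True, w=True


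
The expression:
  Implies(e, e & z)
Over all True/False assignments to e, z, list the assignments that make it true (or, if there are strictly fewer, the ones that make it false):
is false only for:
  e=True, z=False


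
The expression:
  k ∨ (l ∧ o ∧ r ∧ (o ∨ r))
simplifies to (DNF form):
k ∨ (l ∧ o ∧ r)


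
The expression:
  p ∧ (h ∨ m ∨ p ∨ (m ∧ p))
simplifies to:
p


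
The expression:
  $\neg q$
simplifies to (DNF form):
$\neg q$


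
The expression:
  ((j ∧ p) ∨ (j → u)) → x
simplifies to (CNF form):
(j ∨ x) ∧ (x ∨ ¬p) ∧ (x ∨ ¬u)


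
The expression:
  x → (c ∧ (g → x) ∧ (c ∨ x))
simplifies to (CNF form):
c ∨ ¬x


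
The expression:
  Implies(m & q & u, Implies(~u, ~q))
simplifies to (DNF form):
True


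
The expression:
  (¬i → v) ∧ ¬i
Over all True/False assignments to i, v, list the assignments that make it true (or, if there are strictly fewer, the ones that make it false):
is true only for:
  i=False, v=True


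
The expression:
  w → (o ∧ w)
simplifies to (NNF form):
o ∨ ¬w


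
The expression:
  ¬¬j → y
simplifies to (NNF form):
y ∨ ¬j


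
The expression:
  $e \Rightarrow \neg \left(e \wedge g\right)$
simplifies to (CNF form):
$\neg e \vee \neg g$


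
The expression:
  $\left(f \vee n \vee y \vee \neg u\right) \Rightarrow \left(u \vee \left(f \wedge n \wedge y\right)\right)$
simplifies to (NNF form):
$u \vee \left(f \wedge n \wedge y\right)$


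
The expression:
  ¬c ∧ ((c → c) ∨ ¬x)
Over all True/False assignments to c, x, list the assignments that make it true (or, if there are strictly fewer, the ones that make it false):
is true only for:
  c=False, x=False;
  c=False, x=True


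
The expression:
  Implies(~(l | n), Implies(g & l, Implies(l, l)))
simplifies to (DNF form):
True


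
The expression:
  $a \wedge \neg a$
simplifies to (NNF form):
$\text{False}$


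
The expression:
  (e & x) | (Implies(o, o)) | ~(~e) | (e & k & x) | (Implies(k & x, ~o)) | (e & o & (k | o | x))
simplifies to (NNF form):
True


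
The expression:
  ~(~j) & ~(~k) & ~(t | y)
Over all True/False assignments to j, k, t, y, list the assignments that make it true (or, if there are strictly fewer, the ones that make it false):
is true only for:
  j=True, k=True, t=False, y=False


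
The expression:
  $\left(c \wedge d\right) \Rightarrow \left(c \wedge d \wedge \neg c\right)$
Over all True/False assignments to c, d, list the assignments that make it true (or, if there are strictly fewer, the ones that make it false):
is false only for:
  c=True, d=True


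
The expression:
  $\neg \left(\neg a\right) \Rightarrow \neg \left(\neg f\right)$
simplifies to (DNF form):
$f \vee \neg a$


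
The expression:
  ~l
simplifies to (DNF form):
~l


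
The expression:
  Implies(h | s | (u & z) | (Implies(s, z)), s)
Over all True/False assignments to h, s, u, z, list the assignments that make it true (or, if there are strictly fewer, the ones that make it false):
is true only for:
  h=False, s=True, u=False, z=False;
  h=False, s=True, u=False, z=True;
  h=False, s=True, u=True, z=False;
  h=False, s=True, u=True, z=True;
  h=True, s=True, u=False, z=False;
  h=True, s=True, u=False, z=True;
  h=True, s=True, u=True, z=False;
  h=True, s=True, u=True, z=True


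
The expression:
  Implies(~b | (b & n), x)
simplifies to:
x | (b & ~n)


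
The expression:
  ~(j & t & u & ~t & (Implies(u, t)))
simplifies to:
True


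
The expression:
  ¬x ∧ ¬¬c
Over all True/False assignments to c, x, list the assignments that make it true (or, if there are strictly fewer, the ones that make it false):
is true only for:
  c=True, x=False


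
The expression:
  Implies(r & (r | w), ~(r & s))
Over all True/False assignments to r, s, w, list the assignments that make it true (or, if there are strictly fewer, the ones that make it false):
is false only for:
  r=True, s=True, w=False;
  r=True, s=True, w=True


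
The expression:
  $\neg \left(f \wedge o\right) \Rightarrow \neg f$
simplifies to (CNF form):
$o \vee \neg f$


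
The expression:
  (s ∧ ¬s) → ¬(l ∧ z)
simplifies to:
True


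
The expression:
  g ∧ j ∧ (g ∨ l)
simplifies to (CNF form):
g ∧ j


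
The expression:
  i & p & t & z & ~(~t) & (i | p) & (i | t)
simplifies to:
i & p & t & z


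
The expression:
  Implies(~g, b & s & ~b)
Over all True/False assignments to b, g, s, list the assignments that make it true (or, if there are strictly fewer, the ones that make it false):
is true only for:
  b=False, g=True, s=False;
  b=False, g=True, s=True;
  b=True, g=True, s=False;
  b=True, g=True, s=True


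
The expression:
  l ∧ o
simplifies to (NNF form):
l ∧ o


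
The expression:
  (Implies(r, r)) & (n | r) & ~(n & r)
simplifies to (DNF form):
(n & ~r) | (r & ~n)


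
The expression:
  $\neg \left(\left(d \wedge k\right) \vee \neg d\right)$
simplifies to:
$d \wedge \neg k$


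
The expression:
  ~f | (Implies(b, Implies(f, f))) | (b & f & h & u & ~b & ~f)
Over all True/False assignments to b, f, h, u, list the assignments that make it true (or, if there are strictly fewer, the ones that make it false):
is always true.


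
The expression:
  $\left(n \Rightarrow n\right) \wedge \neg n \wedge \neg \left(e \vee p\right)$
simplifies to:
$\neg e \wedge \neg n \wedge \neg p$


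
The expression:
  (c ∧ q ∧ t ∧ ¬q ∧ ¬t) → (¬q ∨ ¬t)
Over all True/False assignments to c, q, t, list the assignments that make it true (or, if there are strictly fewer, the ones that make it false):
is always true.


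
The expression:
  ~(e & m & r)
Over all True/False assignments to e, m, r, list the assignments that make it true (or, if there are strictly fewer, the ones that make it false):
is false only for:
  e=True, m=True, r=True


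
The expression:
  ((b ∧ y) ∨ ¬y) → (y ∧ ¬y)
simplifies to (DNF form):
y ∧ ¬b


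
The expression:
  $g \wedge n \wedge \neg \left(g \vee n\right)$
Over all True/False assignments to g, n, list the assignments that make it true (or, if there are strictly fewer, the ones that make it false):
is never true.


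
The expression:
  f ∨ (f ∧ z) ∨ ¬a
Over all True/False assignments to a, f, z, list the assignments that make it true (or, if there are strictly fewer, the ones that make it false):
is false only for:
  a=True, f=False, z=False;
  a=True, f=False, z=True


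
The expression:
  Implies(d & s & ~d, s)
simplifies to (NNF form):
True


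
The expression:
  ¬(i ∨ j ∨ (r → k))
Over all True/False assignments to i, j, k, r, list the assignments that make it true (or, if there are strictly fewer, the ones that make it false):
is true only for:
  i=False, j=False, k=False, r=True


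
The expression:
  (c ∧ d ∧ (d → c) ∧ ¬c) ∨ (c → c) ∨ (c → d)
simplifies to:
True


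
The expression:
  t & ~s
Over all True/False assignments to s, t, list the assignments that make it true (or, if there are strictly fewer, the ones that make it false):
is true only for:
  s=False, t=True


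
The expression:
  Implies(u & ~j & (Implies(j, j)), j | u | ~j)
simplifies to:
True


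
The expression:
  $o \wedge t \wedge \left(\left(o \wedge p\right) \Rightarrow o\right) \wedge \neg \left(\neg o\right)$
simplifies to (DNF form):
$o \wedge t$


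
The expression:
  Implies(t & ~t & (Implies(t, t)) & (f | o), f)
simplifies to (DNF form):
True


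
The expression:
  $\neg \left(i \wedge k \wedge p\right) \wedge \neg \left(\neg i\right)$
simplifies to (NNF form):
$i \wedge \left(\neg k \vee \neg p\right)$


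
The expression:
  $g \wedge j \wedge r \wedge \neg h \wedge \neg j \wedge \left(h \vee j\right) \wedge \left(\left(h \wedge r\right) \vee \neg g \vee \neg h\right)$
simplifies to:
$\text{False}$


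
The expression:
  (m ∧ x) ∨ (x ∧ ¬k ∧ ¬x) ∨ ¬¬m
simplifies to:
m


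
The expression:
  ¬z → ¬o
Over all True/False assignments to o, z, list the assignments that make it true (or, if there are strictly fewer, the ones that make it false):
is false only for:
  o=True, z=False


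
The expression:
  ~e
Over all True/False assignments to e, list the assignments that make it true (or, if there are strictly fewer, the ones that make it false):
is true only for:
  e=False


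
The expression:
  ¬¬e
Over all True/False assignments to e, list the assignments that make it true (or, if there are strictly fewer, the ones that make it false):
is true only for:
  e=True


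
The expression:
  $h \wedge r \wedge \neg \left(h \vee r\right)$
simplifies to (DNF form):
$\text{False}$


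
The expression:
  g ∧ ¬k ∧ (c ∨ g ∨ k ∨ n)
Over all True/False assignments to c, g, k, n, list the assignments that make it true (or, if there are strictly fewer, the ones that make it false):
is true only for:
  c=False, g=True, k=False, n=False;
  c=False, g=True, k=False, n=True;
  c=True, g=True, k=False, n=False;
  c=True, g=True, k=False, n=True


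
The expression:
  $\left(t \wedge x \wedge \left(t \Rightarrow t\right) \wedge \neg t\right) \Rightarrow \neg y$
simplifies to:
$\text{True}$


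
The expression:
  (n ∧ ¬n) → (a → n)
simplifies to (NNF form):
True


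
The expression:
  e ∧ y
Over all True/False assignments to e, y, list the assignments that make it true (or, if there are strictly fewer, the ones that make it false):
is true only for:
  e=True, y=True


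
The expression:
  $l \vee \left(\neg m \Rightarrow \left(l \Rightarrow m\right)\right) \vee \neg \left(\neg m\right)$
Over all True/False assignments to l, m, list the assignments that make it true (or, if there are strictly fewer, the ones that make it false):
is always true.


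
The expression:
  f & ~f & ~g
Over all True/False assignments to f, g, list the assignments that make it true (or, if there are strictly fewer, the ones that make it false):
is never true.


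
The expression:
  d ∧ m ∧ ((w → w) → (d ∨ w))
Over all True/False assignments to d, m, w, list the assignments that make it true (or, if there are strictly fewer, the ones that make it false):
is true only for:
  d=True, m=True, w=False;
  d=True, m=True, w=True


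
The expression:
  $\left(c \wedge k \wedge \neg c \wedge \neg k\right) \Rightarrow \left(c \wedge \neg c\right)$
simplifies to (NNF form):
$\text{True}$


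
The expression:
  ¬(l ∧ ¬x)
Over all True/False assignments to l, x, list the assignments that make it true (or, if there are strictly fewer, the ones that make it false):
is false only for:
  l=True, x=False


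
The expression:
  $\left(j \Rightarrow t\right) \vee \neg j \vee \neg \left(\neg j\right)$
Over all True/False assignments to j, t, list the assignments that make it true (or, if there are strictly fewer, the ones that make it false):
is always true.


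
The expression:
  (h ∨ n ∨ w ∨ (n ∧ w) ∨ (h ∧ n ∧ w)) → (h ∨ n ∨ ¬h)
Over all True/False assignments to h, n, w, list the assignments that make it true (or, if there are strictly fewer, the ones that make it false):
is always true.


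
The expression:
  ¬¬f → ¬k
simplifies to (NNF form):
¬f ∨ ¬k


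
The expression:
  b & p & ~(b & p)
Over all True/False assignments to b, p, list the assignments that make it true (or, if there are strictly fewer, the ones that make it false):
is never true.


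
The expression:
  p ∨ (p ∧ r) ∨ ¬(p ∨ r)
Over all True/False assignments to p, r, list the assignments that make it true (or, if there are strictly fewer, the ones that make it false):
is false only for:
  p=False, r=True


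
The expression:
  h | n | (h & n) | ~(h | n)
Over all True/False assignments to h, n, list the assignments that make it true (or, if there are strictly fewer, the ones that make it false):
is always true.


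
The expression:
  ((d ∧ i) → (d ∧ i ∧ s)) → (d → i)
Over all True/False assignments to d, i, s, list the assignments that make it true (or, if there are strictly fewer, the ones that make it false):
is false only for:
  d=True, i=False, s=False;
  d=True, i=False, s=True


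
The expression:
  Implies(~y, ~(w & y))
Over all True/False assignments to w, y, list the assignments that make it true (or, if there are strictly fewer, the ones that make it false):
is always true.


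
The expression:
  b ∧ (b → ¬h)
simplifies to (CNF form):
b ∧ ¬h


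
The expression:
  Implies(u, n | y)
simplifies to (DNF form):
n | y | ~u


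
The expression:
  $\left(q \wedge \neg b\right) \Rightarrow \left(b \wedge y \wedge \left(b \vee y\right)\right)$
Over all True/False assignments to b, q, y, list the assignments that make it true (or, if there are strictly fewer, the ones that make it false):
is false only for:
  b=False, q=True, y=False;
  b=False, q=True, y=True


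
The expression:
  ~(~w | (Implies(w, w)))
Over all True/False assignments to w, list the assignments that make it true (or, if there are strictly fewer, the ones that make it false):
is never true.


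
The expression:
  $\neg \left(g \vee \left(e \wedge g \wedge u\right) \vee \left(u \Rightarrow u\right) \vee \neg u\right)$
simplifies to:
$\text{False}$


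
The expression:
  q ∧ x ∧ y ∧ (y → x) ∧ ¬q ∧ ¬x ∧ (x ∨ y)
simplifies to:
False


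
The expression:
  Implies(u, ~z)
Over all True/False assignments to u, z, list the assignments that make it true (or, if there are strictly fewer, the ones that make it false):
is false only for:
  u=True, z=True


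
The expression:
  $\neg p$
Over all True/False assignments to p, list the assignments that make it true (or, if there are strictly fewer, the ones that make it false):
is true only for:
  p=False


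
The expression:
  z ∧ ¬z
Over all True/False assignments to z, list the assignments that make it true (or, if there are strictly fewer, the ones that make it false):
is never true.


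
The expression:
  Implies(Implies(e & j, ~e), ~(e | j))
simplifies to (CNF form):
(e | ~j) & (j | ~e)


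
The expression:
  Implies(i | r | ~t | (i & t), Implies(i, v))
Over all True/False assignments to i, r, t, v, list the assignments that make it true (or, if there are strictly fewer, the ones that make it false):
is false only for:
  i=True, r=False, t=False, v=False;
  i=True, r=False, t=True, v=False;
  i=True, r=True, t=False, v=False;
  i=True, r=True, t=True, v=False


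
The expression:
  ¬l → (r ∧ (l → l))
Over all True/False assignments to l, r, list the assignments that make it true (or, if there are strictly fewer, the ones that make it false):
is false only for:
  l=False, r=False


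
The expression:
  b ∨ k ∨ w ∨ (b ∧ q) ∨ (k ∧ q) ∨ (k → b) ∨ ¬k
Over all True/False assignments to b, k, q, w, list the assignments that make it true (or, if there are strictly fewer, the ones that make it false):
is always true.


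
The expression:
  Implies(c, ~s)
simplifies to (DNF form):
~c | ~s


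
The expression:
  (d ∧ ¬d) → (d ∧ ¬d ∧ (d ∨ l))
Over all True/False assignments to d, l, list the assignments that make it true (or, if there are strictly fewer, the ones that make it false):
is always true.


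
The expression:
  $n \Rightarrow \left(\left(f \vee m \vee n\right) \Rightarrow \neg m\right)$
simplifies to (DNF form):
$\neg m \vee \neg n$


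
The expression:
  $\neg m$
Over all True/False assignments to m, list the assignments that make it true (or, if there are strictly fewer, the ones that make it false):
is true only for:
  m=False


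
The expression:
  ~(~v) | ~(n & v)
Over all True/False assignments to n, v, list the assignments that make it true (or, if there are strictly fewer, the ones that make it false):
is always true.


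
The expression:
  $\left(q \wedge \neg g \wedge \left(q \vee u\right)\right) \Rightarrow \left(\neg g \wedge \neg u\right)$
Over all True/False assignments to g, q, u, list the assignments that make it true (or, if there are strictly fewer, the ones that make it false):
is false only for:
  g=False, q=True, u=True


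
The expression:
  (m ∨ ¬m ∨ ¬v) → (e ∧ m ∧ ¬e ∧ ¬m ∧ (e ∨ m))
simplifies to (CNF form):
False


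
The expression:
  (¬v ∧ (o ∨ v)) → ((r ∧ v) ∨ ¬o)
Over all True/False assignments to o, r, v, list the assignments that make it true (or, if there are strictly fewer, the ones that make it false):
is false only for:
  o=True, r=False, v=False;
  o=True, r=True, v=False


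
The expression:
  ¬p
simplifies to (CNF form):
¬p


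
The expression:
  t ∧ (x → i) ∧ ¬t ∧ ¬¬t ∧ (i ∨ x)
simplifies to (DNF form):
False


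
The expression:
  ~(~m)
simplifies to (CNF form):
m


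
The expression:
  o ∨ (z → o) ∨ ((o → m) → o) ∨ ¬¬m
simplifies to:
m ∨ o ∨ ¬z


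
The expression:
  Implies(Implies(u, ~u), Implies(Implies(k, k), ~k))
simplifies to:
u | ~k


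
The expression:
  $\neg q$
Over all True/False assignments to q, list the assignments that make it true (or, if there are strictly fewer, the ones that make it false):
is true only for:
  q=False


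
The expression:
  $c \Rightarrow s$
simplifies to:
$s \vee \neg c$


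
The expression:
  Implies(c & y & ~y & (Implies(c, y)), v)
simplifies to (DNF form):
True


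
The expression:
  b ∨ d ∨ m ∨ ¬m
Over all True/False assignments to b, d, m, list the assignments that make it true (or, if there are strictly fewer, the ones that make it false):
is always true.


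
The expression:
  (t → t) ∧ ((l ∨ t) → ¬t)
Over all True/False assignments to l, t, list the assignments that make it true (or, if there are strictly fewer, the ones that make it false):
is true only for:
  l=False, t=False;
  l=True, t=False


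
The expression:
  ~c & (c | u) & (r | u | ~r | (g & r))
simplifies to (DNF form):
u & ~c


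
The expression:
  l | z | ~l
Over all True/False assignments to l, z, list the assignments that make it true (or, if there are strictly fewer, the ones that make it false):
is always true.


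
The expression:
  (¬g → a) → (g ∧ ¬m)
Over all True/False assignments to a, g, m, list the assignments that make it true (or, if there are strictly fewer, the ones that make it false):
is true only for:
  a=False, g=False, m=False;
  a=False, g=False, m=True;
  a=False, g=True, m=False;
  a=True, g=True, m=False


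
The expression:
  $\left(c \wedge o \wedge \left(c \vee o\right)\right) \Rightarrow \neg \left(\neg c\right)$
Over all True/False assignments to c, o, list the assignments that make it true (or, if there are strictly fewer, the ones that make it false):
is always true.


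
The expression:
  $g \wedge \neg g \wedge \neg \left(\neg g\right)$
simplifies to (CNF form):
$\text{False}$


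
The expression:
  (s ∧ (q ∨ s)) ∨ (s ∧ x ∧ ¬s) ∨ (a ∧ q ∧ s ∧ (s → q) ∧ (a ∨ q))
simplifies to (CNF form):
s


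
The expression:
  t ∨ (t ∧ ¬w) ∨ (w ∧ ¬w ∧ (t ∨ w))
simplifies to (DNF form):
t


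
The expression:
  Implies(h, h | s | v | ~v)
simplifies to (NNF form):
True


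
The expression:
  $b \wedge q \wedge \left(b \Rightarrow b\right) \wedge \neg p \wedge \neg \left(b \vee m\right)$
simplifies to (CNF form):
$\text{False}$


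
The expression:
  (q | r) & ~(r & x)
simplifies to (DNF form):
(q & ~r) | (r & ~x)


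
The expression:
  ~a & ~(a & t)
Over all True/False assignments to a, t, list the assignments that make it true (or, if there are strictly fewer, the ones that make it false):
is true only for:
  a=False, t=False;
  a=False, t=True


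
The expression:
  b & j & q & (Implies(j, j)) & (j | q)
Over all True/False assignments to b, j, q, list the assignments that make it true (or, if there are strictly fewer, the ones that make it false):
is true only for:
  b=True, j=True, q=True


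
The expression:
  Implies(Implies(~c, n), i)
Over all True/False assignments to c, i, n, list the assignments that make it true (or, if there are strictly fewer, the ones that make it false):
is false only for:
  c=False, i=False, n=True;
  c=True, i=False, n=False;
  c=True, i=False, n=True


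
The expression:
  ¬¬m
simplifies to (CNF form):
m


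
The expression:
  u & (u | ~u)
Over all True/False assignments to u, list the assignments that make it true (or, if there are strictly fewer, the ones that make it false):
is true only for:
  u=True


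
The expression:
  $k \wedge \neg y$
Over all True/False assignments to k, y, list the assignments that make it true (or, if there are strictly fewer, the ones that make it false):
is true only for:
  k=True, y=False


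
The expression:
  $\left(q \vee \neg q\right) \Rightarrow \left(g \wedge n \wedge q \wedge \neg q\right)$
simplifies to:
$\text{False}$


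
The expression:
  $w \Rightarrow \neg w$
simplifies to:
$\neg w$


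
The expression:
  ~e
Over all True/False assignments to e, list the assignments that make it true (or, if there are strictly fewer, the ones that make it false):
is true only for:
  e=False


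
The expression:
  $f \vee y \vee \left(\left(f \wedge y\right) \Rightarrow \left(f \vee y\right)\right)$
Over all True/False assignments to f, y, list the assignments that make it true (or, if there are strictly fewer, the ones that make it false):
is always true.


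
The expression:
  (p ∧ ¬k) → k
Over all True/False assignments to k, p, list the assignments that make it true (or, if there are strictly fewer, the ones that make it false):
is false only for:
  k=False, p=True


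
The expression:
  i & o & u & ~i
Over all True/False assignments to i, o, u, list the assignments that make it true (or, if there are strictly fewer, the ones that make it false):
is never true.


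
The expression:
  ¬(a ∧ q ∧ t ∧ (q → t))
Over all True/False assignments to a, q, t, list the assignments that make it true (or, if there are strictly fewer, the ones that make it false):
is false only for:
  a=True, q=True, t=True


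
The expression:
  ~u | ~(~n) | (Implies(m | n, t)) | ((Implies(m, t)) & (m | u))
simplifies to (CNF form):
n | t | ~m | ~u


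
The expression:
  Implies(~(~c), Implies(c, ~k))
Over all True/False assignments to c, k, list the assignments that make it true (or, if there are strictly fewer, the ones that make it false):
is false only for:
  c=True, k=True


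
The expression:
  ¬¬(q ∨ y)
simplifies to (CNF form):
q ∨ y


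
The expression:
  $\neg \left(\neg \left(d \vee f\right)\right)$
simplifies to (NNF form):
$d \vee f$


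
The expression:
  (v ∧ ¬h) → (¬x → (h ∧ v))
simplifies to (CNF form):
h ∨ x ∨ ¬v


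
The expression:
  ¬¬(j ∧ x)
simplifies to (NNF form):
j ∧ x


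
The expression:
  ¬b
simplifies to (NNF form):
¬b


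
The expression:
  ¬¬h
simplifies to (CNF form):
h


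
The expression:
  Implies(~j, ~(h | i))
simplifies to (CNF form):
(j | ~h) & (j | ~i)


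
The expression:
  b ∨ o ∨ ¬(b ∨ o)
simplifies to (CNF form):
True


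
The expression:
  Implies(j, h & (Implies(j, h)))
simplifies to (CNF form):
h | ~j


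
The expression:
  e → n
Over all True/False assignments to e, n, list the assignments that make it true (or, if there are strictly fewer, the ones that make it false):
is false only for:
  e=True, n=False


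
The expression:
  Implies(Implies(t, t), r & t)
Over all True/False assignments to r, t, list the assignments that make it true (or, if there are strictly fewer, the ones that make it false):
is true only for:
  r=True, t=True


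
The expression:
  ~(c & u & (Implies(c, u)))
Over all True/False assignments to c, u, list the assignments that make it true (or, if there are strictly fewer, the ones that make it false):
is false only for:
  c=True, u=True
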